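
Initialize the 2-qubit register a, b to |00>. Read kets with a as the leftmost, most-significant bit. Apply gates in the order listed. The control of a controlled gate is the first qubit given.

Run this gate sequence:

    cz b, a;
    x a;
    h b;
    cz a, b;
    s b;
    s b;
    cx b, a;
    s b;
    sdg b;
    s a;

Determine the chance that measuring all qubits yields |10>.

Outcome |10> occurs with probability 1/2.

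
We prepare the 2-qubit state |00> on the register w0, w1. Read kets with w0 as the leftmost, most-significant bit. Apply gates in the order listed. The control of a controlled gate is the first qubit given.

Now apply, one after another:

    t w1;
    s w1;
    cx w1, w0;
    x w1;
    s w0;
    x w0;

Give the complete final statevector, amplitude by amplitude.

The final amplitudes are 1 on |11>, and 0 on every other basis state.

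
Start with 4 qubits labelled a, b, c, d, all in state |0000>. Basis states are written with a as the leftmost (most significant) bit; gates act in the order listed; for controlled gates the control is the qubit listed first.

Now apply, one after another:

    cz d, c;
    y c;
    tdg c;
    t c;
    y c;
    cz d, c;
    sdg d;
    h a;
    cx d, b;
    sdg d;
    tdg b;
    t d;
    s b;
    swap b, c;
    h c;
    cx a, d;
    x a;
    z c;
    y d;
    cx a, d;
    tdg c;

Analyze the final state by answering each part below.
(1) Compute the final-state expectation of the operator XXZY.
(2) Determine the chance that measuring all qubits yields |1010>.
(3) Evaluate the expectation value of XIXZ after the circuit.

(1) The expectation value of XXZY is 0.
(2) Outcome |1010> occurs with probability 1/4.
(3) The expectation value of XIXZ is sqrt(2)/2.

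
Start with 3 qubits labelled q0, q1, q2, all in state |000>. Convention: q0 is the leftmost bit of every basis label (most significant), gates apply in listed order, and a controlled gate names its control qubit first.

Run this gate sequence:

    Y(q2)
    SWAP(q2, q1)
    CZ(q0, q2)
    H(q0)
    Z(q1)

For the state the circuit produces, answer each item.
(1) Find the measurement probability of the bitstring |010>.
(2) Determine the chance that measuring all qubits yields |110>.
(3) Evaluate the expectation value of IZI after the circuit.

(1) The probability of measuring |010> is 1/2.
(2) A full measurement returns |110> with probability 1/2.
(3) The observable IZI averages to -1.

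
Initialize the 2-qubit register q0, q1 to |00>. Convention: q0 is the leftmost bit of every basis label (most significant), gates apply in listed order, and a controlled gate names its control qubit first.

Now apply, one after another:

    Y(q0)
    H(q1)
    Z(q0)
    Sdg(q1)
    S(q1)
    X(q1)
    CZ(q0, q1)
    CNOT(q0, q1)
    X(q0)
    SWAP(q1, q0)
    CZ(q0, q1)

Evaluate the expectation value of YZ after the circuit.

The observable YZ averages to 0.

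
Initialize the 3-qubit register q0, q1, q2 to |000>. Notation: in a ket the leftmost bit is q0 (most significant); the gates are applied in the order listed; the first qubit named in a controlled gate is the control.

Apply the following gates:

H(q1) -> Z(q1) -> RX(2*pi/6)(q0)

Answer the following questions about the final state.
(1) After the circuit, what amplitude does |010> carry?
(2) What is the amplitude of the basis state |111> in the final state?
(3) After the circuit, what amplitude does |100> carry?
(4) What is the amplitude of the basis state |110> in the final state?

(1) |010> carries amplitude -sqrt(6)/4 in the final state.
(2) |111> carries amplitude 0 in the final state.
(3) The amplitude on |100> is -sqrt(2)*I/4.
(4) The amplitude on |110> is sqrt(2)*I/4.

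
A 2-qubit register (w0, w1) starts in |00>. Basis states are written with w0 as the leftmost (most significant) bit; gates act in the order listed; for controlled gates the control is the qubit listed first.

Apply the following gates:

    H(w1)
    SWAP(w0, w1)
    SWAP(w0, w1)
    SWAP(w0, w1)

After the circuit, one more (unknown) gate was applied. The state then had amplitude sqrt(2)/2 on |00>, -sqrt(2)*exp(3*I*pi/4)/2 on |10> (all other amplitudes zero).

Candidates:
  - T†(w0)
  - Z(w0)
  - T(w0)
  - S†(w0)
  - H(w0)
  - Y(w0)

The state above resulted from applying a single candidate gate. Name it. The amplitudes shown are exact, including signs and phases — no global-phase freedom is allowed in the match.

The unique candidate consistent with the amplitudes is T†(w0).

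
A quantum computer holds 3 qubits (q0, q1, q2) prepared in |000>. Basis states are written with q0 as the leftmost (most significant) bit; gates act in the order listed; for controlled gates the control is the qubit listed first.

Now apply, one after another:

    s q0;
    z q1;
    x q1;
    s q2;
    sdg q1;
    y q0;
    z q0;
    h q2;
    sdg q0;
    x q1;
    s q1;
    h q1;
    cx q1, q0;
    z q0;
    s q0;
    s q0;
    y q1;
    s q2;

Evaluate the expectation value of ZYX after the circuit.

In the final state, ZYX has expectation 0.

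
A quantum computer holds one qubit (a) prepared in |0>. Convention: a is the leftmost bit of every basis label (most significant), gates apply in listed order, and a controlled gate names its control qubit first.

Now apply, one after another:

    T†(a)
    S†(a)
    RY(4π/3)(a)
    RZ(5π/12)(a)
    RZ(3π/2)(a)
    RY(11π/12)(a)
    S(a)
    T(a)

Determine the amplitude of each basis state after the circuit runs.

The resulting statevector has amplitude -3*sqrt(sqrt(2)/4 + 1/2)*exp(23*I*pi/24)/4 + sqrt(3)*sqrt(1/2 - sqrt(2)/4)*exp(-23*I*pi/24)/4 - sqrt(3)*sqrt(1/2 - sqrt(2)/4)*exp(23*I*pi/24)/4 - sqrt(sqrt(2)/4 + 1/2)*exp(-23*I*pi/24)/4 on |0>, sqrt(3)*I*sqrt(sqrt(2)/4 + 1/2)*exp(-19*I*pi/24)/4 - I*sqrt(1/2 - sqrt(2)/4)*exp(-17*I*pi/24)/4 - 3*I*sqrt(1/2 - sqrt(2)/4)*exp(-19*I*pi/24)/4 - sqrt(3)*I*sqrt(sqrt(2)/4 + 1/2)*exp(-17*I*pi/24)/4 on |1>.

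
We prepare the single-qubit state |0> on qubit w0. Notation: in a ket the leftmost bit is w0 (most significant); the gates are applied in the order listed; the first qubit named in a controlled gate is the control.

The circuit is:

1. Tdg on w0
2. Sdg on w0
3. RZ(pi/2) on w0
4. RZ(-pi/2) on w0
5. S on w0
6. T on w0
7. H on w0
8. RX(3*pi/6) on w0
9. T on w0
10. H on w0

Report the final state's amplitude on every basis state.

The resulting statevector has amplitude sqrt(2)*(1 - I - exp(3*I*pi/4) + exp(I*pi/4))/4 on |0>, sqrt(2)*(1 - I - exp(I*pi/4) + exp(3*I*pi/4))/4 on |1>. Key observation: the block from step 1 through step 6 cancels to the identity and can be dropped.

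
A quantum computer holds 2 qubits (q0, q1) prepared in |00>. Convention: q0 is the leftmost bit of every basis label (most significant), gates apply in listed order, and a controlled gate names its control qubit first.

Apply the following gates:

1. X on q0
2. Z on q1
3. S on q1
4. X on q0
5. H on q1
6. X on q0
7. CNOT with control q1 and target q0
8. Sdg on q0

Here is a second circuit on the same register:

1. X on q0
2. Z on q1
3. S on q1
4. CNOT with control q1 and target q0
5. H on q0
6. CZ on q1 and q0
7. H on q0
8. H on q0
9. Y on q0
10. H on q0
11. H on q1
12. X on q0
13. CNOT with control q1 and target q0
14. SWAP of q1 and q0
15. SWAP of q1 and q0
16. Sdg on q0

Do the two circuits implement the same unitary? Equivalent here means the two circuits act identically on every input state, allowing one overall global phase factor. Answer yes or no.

No, they are not equivalent — no single phase factor reconciles the two unitaries.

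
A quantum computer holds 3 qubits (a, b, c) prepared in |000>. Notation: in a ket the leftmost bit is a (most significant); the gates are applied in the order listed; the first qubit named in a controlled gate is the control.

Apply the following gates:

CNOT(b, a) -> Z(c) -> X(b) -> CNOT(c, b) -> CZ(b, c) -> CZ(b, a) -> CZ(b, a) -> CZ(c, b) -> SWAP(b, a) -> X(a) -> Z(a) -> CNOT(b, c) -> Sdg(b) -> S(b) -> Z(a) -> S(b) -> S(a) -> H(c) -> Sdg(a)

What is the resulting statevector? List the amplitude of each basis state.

The final amplitudes are sqrt(2)/2 on |000>, sqrt(2)/2 on |001>, and 0 on every other basis state.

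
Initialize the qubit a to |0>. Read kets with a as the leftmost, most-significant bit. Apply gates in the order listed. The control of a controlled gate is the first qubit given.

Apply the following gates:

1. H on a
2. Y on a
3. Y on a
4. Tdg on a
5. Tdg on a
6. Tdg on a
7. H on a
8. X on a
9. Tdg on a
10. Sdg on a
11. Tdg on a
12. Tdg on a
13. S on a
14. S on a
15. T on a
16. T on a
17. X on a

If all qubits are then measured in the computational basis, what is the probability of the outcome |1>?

A full measurement returns |1> with probability sqrt(2)/4 + 1/2.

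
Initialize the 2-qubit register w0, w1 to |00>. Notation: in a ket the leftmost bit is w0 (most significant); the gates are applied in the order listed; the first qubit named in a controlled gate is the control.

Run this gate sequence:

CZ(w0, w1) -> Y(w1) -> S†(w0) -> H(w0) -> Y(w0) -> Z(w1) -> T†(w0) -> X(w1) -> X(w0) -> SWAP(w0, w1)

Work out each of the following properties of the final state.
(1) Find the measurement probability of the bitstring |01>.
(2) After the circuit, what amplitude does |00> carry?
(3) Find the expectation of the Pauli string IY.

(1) A full measurement returns |01> with probability 1/2.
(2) The amplitude on |00> is -sqrt(2)*exp(3*I*pi/4)/2.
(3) In the final state, IY has expectation -sqrt(2)/2.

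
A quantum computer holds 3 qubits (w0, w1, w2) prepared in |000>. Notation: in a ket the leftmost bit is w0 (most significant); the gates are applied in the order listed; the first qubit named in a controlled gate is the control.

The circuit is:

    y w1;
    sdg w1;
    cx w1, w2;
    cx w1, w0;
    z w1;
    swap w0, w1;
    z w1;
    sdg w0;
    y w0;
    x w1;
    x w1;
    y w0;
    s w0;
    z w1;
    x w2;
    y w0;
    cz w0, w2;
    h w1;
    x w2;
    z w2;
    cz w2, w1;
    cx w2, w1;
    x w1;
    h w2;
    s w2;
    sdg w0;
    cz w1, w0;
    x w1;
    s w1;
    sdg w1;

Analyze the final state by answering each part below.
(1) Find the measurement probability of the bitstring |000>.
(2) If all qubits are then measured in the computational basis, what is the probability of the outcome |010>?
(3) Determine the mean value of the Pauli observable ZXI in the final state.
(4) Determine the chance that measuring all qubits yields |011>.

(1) The probability of measuring |000> is 1/4. Key observation: the block from step 7 through step 14 cancels to the identity and can be dropped.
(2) A full measurement returns |010> with probability 1/4.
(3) The observable ZXI averages to 1.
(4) The probability of measuring |011> is 1/4.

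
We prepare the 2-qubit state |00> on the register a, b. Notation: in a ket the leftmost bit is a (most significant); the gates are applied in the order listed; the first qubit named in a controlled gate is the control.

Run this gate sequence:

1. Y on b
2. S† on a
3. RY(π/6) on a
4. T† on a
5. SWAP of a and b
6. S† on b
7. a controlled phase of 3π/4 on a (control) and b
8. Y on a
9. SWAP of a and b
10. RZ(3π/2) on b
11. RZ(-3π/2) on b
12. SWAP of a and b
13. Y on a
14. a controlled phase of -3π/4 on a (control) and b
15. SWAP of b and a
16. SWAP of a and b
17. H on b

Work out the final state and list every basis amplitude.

After the circuit, the state carries amplitude 0 on |00>, 0 on |01>, -sqrt(3)*exp(3*I*pi/4)/4 + exp(3*I*pi/4)/4 + I/4 + sqrt(3)*I/4 on |10>, -exp(3*I*pi/4)/4 + I/4 + sqrt(3)*exp(3*I*pi/4)/4 + sqrt(3)*I/4 on |11>. Key observation: steps 7-14 multiply out to the identity, so the circuit reduces to the remaining gates.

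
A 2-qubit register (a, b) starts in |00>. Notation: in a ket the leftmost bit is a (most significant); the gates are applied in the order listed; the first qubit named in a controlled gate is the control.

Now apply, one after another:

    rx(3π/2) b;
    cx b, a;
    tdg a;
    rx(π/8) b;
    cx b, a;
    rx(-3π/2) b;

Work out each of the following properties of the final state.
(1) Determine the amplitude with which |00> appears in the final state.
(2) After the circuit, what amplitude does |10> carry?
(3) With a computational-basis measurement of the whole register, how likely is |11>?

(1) The amplitude on |00> is (1 - exp(3*I*pi/4))*cos(pi/16)/2.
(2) |10> carries amplitude -(1 + exp(3*I*pi/4))*sin(pi/16)/2 in the final state.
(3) Outcome |11> occurs with probability (2 - sqrt(sqrt(2) + 2))*(sqrt(2) + 2)/16.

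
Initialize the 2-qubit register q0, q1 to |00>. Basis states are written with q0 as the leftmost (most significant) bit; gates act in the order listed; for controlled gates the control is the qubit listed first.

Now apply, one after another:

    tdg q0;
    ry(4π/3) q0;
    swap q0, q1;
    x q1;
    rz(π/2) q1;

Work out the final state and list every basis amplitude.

The resulting statevector has amplitude -sqrt(3)*exp(3*I*pi/4)/2 on |00>, -exp(I*pi/4)/2 on |01>, 0 on |10>, 0 on |11>.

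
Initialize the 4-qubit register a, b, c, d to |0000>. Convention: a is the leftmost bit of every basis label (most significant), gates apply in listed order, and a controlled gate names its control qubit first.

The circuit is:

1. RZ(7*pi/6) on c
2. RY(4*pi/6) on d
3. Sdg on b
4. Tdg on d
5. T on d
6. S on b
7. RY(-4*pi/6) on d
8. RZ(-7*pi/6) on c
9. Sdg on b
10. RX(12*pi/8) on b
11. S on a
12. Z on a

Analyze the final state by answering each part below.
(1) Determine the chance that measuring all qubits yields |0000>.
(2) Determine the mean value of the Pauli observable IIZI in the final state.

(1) The probability of measuring |0000> is 1/2. Key observation: gates 1-8 undo each other exactly, leaving only the rest of the circuit to track.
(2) The expectation value of IIZI is 1.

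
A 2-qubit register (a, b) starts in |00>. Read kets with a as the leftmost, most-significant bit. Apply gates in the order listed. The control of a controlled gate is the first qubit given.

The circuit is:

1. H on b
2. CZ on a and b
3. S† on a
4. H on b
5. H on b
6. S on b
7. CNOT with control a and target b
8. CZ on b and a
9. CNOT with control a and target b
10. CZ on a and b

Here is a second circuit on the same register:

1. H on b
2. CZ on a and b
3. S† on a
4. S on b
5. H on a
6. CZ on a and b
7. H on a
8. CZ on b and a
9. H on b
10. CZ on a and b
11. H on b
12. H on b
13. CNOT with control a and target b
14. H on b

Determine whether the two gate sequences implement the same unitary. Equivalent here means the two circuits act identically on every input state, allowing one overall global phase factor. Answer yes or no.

No: there is an input state on which the two circuits produce genuinely different outputs (not merely differing by a phase).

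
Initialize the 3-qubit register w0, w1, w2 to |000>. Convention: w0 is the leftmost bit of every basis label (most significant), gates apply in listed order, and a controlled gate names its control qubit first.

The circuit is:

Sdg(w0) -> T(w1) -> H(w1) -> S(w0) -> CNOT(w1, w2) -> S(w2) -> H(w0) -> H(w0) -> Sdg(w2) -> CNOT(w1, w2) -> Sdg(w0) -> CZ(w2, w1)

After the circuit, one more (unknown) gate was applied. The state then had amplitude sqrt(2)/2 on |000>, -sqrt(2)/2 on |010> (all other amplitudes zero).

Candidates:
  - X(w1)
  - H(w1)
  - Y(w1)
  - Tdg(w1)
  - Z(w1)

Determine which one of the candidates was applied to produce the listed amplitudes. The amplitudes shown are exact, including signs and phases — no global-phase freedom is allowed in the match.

It was Z(w1) that produced the state shown.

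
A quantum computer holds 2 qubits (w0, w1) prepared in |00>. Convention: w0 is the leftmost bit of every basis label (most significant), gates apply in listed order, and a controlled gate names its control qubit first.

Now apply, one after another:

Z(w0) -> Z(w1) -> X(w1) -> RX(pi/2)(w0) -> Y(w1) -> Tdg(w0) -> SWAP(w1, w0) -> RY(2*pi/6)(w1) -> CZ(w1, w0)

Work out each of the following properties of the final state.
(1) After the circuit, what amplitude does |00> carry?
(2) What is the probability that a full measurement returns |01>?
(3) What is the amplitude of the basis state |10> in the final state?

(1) The final state's coefficient on |00> equals -sqrt(6)*I/4 - sqrt(2)*exp(3*I*pi/4)/4.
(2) Outcome |01> occurs with probability 1/2 - sqrt(6)/8.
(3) |10> carries amplitude 0 in the final state.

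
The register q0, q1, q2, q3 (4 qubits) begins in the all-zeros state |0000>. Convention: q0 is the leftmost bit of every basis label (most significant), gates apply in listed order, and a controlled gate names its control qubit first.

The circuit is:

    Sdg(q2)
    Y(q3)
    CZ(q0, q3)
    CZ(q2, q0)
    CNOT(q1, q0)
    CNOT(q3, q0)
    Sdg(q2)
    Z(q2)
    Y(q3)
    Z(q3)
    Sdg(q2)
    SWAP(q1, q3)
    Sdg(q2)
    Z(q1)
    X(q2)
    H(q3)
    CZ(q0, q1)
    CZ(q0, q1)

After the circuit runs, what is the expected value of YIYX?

The expectation value of YIYX is 0.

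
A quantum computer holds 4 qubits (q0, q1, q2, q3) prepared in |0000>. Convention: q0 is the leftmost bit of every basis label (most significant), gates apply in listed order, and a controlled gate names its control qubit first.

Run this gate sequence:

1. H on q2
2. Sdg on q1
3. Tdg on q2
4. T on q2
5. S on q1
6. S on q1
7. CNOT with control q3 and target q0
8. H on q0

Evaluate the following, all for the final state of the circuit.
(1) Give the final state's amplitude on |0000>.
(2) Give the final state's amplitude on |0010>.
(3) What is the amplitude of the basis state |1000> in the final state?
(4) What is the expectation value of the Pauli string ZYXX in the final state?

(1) |0000> carries amplitude 1/2 in the final state.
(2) The amplitude on |0010> is 1/2.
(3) The amplitude on |1000> is 1/2.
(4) The expectation value of ZYXX is 0.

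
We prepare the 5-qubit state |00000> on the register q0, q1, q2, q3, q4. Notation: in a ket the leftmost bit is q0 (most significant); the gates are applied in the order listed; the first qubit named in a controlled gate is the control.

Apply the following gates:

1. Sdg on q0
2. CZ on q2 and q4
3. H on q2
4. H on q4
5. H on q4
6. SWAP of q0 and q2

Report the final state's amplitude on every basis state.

After the circuit, the state carries amplitude sqrt(2)/2 on |00000>, sqrt(2)/2 on |10000>, and 0 on every other basis state. Key observation: gates 4-5 undo each other exactly, leaving only the rest of the circuit to track.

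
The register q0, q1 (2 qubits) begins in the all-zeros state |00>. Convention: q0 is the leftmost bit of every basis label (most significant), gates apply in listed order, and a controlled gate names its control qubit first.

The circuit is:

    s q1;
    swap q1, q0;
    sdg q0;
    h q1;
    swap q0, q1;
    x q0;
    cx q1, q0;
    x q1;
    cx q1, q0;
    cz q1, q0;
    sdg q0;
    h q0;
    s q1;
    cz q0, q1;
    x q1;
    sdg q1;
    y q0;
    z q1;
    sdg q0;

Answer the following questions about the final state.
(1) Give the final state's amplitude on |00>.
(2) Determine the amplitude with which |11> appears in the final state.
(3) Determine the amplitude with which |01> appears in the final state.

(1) |00> carries amplitude -1/2 + I/2 in the final state.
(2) The final state's coefficient on |11> equals 0.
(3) |01> carries amplitude 0 in the final state.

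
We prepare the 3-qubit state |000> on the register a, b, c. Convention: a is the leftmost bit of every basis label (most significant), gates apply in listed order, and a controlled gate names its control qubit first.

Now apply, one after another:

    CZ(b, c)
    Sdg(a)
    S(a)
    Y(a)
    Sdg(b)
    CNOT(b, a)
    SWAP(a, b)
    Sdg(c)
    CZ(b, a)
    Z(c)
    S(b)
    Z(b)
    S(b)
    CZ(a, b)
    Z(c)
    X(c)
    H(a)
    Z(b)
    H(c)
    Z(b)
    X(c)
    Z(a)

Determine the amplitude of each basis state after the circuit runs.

The resulting statevector has amplitude 0 on |000>, 0 on |001>, -I/2 on |010>, I/2 on |011>, 0 on |100>, 0 on |101>, I/2 on |110>, -I/2 on |111>.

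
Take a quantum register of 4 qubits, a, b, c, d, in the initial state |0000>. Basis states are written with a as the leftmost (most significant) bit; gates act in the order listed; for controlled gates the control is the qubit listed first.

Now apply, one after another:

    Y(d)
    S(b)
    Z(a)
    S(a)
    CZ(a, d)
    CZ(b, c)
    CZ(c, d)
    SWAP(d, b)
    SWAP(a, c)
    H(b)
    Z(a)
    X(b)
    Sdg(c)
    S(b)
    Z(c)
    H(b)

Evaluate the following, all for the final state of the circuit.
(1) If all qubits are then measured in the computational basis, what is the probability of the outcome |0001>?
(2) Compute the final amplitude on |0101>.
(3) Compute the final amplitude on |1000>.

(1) A full measurement returns |0001> with probability 0.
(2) The amplitude on |0101> is 0.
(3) The amplitude on |1000> is 0.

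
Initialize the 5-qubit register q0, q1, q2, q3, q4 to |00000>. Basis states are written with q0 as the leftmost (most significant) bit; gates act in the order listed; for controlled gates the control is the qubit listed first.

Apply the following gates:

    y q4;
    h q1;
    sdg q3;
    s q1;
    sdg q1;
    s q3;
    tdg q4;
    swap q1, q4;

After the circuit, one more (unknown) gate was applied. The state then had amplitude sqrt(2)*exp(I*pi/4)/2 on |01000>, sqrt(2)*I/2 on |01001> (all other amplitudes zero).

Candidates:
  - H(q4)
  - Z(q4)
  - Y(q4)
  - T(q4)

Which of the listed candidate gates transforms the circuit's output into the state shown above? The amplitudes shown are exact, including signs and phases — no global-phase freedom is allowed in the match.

The applied gate was T(q4).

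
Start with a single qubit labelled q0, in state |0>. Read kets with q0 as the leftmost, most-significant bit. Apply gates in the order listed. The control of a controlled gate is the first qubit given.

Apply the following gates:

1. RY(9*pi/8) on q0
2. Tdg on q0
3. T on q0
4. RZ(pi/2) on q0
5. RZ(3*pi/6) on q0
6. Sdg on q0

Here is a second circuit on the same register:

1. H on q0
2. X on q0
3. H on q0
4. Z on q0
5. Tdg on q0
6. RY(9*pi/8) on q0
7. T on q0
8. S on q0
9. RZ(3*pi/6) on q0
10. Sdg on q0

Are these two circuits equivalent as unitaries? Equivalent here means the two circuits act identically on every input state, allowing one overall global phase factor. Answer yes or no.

No, they are not equivalent — no single phase factor reconciles the two unitaries.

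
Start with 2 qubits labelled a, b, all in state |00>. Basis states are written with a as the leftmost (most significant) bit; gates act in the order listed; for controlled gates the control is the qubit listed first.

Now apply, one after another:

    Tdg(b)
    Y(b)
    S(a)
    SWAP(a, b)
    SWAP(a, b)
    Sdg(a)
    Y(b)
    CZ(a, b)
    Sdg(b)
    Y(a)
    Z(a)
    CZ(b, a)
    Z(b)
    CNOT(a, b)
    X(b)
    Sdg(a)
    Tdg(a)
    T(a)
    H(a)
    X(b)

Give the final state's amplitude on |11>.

|11> carries amplitude sqrt(2)/2 in the final state. Key observation: gates 2-7 undo each other exactly, leaving only the rest of the circuit to track.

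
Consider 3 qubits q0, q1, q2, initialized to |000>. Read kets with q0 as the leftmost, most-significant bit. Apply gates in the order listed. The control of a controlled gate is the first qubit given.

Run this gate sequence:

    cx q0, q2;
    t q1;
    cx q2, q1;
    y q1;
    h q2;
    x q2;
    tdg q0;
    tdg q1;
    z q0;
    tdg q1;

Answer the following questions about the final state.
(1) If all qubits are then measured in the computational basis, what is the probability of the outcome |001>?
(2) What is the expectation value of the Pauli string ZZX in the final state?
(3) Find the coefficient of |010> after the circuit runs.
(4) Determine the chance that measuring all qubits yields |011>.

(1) The probability of measuring |001> is 0.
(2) The expectation value of ZZX is -1.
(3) |010> carries amplitude sqrt(2)/2 in the final state.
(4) The probability of measuring |011> is 1/2.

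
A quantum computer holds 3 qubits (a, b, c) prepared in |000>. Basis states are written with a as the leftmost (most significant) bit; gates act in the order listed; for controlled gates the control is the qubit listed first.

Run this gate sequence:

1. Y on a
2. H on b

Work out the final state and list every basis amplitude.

After the circuit, the state carries amplitude sqrt(2)*I/2 on |100>, sqrt(2)*I/2 on |110>, and 0 on every other basis state.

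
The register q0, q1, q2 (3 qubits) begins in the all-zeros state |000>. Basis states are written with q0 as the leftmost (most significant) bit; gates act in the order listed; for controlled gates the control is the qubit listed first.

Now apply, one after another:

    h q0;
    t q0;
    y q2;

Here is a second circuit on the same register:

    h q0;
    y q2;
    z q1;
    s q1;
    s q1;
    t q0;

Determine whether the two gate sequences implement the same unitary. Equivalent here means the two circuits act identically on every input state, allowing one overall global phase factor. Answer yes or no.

Yes: on every input state the two circuits agree up to one overall phase factor.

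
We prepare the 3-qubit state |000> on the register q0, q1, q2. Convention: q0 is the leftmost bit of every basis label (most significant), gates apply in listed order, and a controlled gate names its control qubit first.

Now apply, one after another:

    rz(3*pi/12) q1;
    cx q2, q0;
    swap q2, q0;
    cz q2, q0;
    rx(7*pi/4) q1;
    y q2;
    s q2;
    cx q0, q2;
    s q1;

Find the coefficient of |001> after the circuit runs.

The amplitude on |001> is -sqrt(sqrt(2) + 2)*exp(7*I*pi/8)/2.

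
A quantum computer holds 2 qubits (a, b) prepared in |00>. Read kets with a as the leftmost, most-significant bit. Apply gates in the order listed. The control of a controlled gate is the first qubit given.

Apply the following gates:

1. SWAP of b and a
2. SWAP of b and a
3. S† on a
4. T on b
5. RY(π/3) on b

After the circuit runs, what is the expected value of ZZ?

The expectation value of ZZ is 1/2. Key observation: gates 1-2 undo each other exactly, leaving only the rest of the circuit to track.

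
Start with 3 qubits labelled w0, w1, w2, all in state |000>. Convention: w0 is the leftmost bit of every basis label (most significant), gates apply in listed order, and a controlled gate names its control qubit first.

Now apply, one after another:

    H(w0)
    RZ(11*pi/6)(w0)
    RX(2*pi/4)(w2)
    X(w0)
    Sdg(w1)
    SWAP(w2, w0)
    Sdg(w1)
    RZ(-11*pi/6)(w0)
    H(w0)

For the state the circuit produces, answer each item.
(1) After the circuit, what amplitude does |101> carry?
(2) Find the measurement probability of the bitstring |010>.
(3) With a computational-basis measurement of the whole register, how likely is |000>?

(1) The final state's coefficient on |101> equals sqrt(2)*(1 + exp(2*I*pi/3))/4.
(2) The probability of measuring |010> is 0.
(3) Outcome |000> occurs with probability 3/8.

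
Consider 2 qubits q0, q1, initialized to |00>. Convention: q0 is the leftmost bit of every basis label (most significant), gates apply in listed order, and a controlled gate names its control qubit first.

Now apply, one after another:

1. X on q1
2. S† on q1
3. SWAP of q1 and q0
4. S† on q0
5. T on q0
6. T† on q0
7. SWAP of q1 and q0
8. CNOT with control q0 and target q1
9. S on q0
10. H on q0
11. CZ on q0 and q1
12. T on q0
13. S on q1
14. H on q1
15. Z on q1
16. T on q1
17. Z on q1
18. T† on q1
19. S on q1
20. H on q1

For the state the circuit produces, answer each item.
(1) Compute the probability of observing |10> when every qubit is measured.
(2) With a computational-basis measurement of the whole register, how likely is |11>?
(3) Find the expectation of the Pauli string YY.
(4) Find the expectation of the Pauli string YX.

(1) A full measurement returns |10> with probability 1/4.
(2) Outcome |11> occurs with probability 1/4.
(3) The observable YY averages to -sqrt(2)/2.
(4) In the final state, YX has expectation 0.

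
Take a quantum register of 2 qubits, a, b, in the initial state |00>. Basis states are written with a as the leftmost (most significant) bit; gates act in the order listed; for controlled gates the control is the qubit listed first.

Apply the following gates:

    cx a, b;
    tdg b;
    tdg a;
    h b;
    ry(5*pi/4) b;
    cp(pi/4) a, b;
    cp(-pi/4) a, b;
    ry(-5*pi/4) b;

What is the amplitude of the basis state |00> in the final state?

The final state's coefficient on |00> equals sqrt(2)/2. Key observation: gates 5-8 undo each other exactly, leaving only the rest of the circuit to track.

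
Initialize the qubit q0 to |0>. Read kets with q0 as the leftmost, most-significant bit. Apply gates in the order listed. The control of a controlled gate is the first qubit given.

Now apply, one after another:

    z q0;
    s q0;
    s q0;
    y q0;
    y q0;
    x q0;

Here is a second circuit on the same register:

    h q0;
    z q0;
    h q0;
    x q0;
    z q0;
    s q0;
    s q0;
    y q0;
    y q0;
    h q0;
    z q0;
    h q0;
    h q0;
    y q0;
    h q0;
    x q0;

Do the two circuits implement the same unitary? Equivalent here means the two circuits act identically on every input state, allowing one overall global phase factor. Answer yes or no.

No, they are not equivalent — no single phase factor reconciles the two unitaries.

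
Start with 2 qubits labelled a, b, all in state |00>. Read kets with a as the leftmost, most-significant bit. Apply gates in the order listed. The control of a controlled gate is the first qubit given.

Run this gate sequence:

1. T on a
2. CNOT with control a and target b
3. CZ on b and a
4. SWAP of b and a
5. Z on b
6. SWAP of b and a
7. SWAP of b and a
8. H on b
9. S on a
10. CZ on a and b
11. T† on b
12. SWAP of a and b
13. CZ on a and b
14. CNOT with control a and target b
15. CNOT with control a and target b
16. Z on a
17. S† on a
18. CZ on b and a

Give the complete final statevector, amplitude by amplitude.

The final amplitudes are sqrt(2)/2 on |00>, 0 on |01>, sqrt(2)*exp(I*pi/4)/2 on |10>, 0 on |11>.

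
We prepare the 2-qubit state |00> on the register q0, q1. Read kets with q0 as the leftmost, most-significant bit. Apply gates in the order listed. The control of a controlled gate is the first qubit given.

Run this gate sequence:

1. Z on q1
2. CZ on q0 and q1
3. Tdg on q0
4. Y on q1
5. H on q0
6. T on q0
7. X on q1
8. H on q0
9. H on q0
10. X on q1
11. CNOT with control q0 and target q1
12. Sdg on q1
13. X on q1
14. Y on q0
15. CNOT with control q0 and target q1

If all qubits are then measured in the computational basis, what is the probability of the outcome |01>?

A full measurement returns |01> with probability 1/2. Key observation: steps 7-10 multiply out to the identity, so the circuit reduces to the remaining gates.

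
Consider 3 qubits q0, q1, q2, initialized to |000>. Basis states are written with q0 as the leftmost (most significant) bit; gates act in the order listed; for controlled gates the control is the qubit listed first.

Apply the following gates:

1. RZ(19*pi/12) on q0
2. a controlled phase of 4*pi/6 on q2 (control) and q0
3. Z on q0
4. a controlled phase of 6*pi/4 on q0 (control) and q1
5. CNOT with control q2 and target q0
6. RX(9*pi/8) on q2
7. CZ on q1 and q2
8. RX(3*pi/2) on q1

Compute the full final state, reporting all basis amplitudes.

The resulting statevector has amplitude -sqrt(2)*exp(5*I*pi/24)*sin(pi/16)/2 on |000>, -sqrt(2)*exp(17*I*pi/24)*cos(pi/16)/2 on |001>, -sqrt(2)*exp(17*I*pi/24)*sin(pi/16)/2 on |010>, sqrt(2)*exp(5*I*pi/24)*cos(pi/16)/2 on |011>, 0 on |100>, 0 on |101>, 0 on |110>, 0 on |111>.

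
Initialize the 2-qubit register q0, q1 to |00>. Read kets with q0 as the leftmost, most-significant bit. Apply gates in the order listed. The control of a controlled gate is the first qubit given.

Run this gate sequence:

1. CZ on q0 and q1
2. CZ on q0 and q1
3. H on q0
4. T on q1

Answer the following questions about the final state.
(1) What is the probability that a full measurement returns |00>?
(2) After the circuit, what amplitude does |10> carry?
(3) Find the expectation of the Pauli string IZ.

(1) A full measurement returns |00> with probability 1/2.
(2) The amplitude on |10> is sqrt(2)/2.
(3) In the final state, IZ has expectation 1.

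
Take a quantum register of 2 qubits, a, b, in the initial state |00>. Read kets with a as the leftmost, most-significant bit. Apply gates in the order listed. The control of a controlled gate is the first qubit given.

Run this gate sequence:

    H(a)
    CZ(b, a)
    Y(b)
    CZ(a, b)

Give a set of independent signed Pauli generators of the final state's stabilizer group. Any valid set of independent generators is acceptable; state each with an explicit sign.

One valid set of independent stabilizer generators is -XI, -IZ (any independent generating set of the same group is equally correct).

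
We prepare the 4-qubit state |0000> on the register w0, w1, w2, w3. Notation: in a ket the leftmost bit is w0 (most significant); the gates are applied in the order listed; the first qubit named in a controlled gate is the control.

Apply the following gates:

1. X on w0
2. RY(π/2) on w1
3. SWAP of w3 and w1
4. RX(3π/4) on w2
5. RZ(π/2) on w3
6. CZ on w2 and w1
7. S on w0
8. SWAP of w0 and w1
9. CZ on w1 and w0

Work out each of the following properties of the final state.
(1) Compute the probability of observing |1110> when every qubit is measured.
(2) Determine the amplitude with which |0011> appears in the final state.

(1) The probability of measuring |1110> is 0.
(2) The final state's coefficient on |0011> equals 0.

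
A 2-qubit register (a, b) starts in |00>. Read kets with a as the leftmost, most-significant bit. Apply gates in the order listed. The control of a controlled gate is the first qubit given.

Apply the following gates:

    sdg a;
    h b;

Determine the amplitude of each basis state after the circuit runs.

After the circuit, the state carries amplitude sqrt(2)/2 on |00>, sqrt(2)/2 on |01>, 0 on |10>, 0 on |11>.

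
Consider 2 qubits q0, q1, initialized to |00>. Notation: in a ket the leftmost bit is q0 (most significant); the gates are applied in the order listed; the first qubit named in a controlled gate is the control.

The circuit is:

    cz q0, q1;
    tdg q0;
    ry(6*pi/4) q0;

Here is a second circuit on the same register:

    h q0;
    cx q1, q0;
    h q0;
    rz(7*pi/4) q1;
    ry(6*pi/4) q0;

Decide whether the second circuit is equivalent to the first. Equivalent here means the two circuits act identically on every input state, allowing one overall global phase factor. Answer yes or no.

No: there is an input state on which the two circuits produce genuinely different outputs (not merely differing by a phase).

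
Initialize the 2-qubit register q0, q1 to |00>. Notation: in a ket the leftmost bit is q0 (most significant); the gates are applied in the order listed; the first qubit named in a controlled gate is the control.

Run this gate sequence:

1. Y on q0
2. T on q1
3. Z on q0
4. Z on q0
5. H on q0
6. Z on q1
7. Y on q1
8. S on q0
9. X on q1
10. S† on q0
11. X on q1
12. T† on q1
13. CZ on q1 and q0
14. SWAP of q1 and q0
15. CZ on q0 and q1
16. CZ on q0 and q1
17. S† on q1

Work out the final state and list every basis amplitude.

The final amplitudes are 0 on |00>, 0 on |01>, sqrt(2)*exp(3*I*pi/4)/2 on |10>, sqrt(2)*exp(I*pi/4)/2 on |11>.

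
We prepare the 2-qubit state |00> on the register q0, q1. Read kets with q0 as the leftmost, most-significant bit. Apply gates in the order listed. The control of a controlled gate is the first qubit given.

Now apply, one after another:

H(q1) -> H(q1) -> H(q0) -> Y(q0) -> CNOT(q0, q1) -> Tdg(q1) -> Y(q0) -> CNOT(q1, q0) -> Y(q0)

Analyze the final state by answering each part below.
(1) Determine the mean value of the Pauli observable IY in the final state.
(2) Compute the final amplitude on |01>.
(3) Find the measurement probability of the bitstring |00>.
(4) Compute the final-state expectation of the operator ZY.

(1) In the final state, IY has expectation -sqrt(2)/2. Key observation: gates 1-2 undo each other exactly, leaving only the rest of the circuit to track.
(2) |01> carries amplitude -sqrt(2)*exp(I*pi/4)/2 in the final state.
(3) The probability of measuring |00> is 1/2.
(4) In the final state, ZY has expectation -sqrt(2)/2.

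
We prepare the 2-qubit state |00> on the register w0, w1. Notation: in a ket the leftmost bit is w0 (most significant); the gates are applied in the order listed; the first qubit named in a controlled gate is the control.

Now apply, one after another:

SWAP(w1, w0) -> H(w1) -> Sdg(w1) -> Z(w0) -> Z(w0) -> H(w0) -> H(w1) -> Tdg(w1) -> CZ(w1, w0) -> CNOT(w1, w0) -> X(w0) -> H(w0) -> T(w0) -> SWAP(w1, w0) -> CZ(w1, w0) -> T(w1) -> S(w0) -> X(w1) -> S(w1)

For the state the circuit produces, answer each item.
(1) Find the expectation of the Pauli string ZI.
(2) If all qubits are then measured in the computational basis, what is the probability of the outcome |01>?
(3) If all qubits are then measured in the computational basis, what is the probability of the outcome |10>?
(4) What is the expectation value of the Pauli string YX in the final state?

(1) The observable ZI averages to 0.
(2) The probability of measuring |01> is 1/2.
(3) The probability of measuring |10> is 1/2.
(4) In the final state, YX has expectation -sqrt(2)/2.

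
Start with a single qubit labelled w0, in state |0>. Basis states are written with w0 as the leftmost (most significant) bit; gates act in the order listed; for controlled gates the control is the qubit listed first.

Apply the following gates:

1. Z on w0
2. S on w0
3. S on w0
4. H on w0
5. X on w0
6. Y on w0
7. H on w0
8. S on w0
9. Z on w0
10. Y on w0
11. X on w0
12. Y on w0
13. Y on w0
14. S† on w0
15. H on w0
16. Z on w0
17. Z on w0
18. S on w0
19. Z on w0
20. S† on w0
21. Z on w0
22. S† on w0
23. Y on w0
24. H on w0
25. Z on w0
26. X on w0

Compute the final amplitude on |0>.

The final state's coefficient on |0> equals -1/2 + I/2.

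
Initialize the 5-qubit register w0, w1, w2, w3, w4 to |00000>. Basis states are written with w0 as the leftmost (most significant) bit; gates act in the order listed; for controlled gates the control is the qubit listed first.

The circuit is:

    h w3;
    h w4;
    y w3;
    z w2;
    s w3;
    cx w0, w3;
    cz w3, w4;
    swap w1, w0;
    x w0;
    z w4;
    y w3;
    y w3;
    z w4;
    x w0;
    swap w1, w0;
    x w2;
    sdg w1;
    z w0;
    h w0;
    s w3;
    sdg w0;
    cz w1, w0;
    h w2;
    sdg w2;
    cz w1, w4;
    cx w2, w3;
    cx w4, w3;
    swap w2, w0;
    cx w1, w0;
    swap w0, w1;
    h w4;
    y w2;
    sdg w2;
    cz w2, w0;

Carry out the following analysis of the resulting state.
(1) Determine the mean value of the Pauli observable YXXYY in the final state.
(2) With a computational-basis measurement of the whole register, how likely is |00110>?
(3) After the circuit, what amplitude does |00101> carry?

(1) The expectation value of YXXYY is 0. Key observation: steps 8-15 multiply out to the identity, so the circuit reduces to the remaining gates.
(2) A full measurement returns |00110> with probability 1/8.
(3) The amplitude on |00101> is -sqrt(2)*I/4.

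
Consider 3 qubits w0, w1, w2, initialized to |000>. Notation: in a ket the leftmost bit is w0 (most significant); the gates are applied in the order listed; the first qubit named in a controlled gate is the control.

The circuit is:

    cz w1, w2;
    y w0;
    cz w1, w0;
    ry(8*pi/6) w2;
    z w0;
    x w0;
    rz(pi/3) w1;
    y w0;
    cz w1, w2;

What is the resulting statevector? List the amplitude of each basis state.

The final amplitudes are exp(5*I*pi/6)/2 on |100>, -sqrt(3)*exp(5*I*pi/6)/2 on |101>, and 0 on every other basis state.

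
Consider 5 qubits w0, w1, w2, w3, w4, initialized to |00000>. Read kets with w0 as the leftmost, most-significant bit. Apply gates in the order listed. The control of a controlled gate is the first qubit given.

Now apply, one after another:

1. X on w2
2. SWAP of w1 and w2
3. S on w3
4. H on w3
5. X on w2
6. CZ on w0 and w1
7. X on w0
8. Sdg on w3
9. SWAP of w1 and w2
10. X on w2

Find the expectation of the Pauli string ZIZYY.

The expectation value of ZIZYY is 0.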